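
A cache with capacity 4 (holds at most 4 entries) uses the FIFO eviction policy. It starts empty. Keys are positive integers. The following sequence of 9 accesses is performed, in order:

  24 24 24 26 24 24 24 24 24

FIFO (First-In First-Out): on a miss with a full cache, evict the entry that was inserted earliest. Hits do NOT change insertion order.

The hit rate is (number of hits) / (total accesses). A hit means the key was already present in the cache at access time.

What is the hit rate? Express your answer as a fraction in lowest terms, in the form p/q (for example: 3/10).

FIFO simulation (capacity=4):
  1. access 24: MISS. Cache (old->new): [24]
  2. access 24: HIT. Cache (old->new): [24]
  3. access 24: HIT. Cache (old->new): [24]
  4. access 26: MISS. Cache (old->new): [24 26]
  5. access 24: HIT. Cache (old->new): [24 26]
  6. access 24: HIT. Cache (old->new): [24 26]
  7. access 24: HIT. Cache (old->new): [24 26]
  8. access 24: HIT. Cache (old->new): [24 26]
  9. access 24: HIT. Cache (old->new): [24 26]
Total: 7 hits, 2 misses, 0 evictions

Hit rate = 7/9

Answer: 7/9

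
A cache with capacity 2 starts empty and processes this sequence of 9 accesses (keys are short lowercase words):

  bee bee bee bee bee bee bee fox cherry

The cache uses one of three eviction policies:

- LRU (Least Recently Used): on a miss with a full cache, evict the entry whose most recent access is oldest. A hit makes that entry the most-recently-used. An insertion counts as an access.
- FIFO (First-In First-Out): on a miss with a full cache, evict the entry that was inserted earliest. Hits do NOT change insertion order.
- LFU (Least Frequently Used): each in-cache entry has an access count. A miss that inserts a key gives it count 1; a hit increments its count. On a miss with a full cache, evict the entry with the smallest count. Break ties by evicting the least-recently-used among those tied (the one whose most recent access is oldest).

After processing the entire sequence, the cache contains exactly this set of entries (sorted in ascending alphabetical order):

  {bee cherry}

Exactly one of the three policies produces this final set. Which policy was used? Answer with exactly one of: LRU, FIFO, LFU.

Answer: LFU

Derivation:
Simulating under each policy and comparing final sets:
  LRU: final set = {cherry fox} -> differs
  FIFO: final set = {cherry fox} -> differs
  LFU: final set = {bee cherry} -> MATCHES target
Only LFU produces the target set.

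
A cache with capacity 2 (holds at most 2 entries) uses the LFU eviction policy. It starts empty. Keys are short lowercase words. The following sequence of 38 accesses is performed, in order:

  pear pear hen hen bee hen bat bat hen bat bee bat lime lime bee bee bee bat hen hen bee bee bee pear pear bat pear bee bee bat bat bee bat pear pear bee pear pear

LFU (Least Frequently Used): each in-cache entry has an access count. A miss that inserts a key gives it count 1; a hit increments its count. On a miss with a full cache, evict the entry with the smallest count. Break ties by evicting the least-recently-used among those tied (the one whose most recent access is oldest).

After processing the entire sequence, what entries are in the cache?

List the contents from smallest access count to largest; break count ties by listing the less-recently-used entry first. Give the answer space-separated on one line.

Answer: pear hen

Derivation:
LFU simulation (capacity=2):
  1. access pear: MISS. Cache: [pear(c=1)]
  2. access pear: HIT, count now 2. Cache: [pear(c=2)]
  3. access hen: MISS. Cache: [hen(c=1) pear(c=2)]
  4. access hen: HIT, count now 2. Cache: [pear(c=2) hen(c=2)]
  5. access bee: MISS, evict pear(c=2). Cache: [bee(c=1) hen(c=2)]
  6. access hen: HIT, count now 3. Cache: [bee(c=1) hen(c=3)]
  7. access bat: MISS, evict bee(c=1). Cache: [bat(c=1) hen(c=3)]
  8. access bat: HIT, count now 2. Cache: [bat(c=2) hen(c=3)]
  9. access hen: HIT, count now 4. Cache: [bat(c=2) hen(c=4)]
  10. access bat: HIT, count now 3. Cache: [bat(c=3) hen(c=4)]
  11. access bee: MISS, evict bat(c=3). Cache: [bee(c=1) hen(c=4)]
  12. access bat: MISS, evict bee(c=1). Cache: [bat(c=1) hen(c=4)]
  13. access lime: MISS, evict bat(c=1). Cache: [lime(c=1) hen(c=4)]
  14. access lime: HIT, count now 2. Cache: [lime(c=2) hen(c=4)]
  15. access bee: MISS, evict lime(c=2). Cache: [bee(c=1) hen(c=4)]
  16. access bee: HIT, count now 2. Cache: [bee(c=2) hen(c=4)]
  17. access bee: HIT, count now 3. Cache: [bee(c=3) hen(c=4)]
  18. access bat: MISS, evict bee(c=3). Cache: [bat(c=1) hen(c=4)]
  19. access hen: HIT, count now 5. Cache: [bat(c=1) hen(c=5)]
  20. access hen: HIT, count now 6. Cache: [bat(c=1) hen(c=6)]
  21. access bee: MISS, evict bat(c=1). Cache: [bee(c=1) hen(c=6)]
  22. access bee: HIT, count now 2. Cache: [bee(c=2) hen(c=6)]
  23. access bee: HIT, count now 3. Cache: [bee(c=3) hen(c=6)]
  24. access pear: MISS, evict bee(c=3). Cache: [pear(c=1) hen(c=6)]
  25. access pear: HIT, count now 2. Cache: [pear(c=2) hen(c=6)]
  26. access bat: MISS, evict pear(c=2). Cache: [bat(c=1) hen(c=6)]
  27. access pear: MISS, evict bat(c=1). Cache: [pear(c=1) hen(c=6)]
  28. access bee: MISS, evict pear(c=1). Cache: [bee(c=1) hen(c=6)]
  29. access bee: HIT, count now 2. Cache: [bee(c=2) hen(c=6)]
  30. access bat: MISS, evict bee(c=2). Cache: [bat(c=1) hen(c=6)]
  31. access bat: HIT, count now 2. Cache: [bat(c=2) hen(c=6)]
  32. access bee: MISS, evict bat(c=2). Cache: [bee(c=1) hen(c=6)]
  33. access bat: MISS, evict bee(c=1). Cache: [bat(c=1) hen(c=6)]
  34. access pear: MISS, evict bat(c=1). Cache: [pear(c=1) hen(c=6)]
  35. access pear: HIT, count now 2. Cache: [pear(c=2) hen(c=6)]
  36. access bee: MISS, evict pear(c=2). Cache: [bee(c=1) hen(c=6)]
  37. access pear: MISS, evict bee(c=1). Cache: [pear(c=1) hen(c=6)]
  38. access pear: HIT, count now 2. Cache: [pear(c=2) hen(c=6)]
Total: 18 hits, 20 misses, 18 evictions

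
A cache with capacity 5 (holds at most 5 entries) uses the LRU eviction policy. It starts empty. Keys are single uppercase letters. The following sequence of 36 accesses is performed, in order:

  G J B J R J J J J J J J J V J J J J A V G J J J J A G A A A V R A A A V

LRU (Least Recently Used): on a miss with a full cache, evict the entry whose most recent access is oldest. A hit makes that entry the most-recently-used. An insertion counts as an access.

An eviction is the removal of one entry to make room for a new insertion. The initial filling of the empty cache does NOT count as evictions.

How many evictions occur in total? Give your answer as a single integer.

LRU simulation (capacity=5):
  1. access G: MISS. Cache (LRU->MRU): [G]
  2. access J: MISS. Cache (LRU->MRU): [G J]
  3. access B: MISS. Cache (LRU->MRU): [G J B]
  4. access J: HIT. Cache (LRU->MRU): [G B J]
  5. access R: MISS. Cache (LRU->MRU): [G B J R]
  6. access J: HIT. Cache (LRU->MRU): [G B R J]
  7. access J: HIT. Cache (LRU->MRU): [G B R J]
  8. access J: HIT. Cache (LRU->MRU): [G B R J]
  9. access J: HIT. Cache (LRU->MRU): [G B R J]
  10. access J: HIT. Cache (LRU->MRU): [G B R J]
  11. access J: HIT. Cache (LRU->MRU): [G B R J]
  12. access J: HIT. Cache (LRU->MRU): [G B R J]
  13. access J: HIT. Cache (LRU->MRU): [G B R J]
  14. access V: MISS. Cache (LRU->MRU): [G B R J V]
  15. access J: HIT. Cache (LRU->MRU): [G B R V J]
  16. access J: HIT. Cache (LRU->MRU): [G B R V J]
  17. access J: HIT. Cache (LRU->MRU): [G B R V J]
  18. access J: HIT. Cache (LRU->MRU): [G B R V J]
  19. access A: MISS, evict G. Cache (LRU->MRU): [B R V J A]
  20. access V: HIT. Cache (LRU->MRU): [B R J A V]
  21. access G: MISS, evict B. Cache (LRU->MRU): [R J A V G]
  22. access J: HIT. Cache (LRU->MRU): [R A V G J]
  23. access J: HIT. Cache (LRU->MRU): [R A V G J]
  24. access J: HIT. Cache (LRU->MRU): [R A V G J]
  25. access J: HIT. Cache (LRU->MRU): [R A V G J]
  26. access A: HIT. Cache (LRU->MRU): [R V G J A]
  27. access G: HIT. Cache (LRU->MRU): [R V J A G]
  28. access A: HIT. Cache (LRU->MRU): [R V J G A]
  29. access A: HIT. Cache (LRU->MRU): [R V J G A]
  30. access A: HIT. Cache (LRU->MRU): [R V J G A]
  31. access V: HIT. Cache (LRU->MRU): [R J G A V]
  32. access R: HIT. Cache (LRU->MRU): [J G A V R]
  33. access A: HIT. Cache (LRU->MRU): [J G V R A]
  34. access A: HIT. Cache (LRU->MRU): [J G V R A]
  35. access A: HIT. Cache (LRU->MRU): [J G V R A]
  36. access V: HIT. Cache (LRU->MRU): [J G R A V]
Total: 29 hits, 7 misses, 2 evictions

Answer: 2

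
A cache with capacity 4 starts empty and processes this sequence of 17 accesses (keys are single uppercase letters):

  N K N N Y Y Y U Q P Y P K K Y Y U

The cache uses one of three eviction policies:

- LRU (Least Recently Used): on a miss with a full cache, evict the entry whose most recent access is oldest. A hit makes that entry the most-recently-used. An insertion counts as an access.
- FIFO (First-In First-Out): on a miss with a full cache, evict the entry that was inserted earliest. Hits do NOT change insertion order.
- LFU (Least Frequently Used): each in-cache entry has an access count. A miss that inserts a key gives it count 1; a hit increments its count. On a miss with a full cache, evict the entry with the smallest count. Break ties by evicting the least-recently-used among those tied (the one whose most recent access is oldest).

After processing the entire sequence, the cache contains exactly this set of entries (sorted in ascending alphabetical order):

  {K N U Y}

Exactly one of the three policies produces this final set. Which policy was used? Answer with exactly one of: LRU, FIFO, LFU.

Answer: LFU

Derivation:
Simulating under each policy and comparing final sets:
  LRU: final set = {K P U Y} -> differs
  FIFO: final set = {K P U Y} -> differs
  LFU: final set = {K N U Y} -> MATCHES target
Only LFU produces the target set.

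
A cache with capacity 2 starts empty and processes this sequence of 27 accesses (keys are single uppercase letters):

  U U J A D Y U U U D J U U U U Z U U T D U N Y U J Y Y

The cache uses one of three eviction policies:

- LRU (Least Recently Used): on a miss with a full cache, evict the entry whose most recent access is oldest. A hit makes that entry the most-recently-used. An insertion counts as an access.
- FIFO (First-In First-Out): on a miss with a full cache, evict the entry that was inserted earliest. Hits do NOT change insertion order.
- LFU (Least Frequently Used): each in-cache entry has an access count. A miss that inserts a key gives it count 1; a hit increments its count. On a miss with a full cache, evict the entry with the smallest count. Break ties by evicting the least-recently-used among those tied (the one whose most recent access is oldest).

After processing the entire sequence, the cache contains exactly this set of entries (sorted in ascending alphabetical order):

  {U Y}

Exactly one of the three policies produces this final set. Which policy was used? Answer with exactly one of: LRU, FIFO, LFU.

Simulating under each policy and comparing final sets:
  LRU: final set = {J Y} -> differs
  FIFO: final set = {J Y} -> differs
  LFU: final set = {U Y} -> MATCHES target
Only LFU produces the target set.

Answer: LFU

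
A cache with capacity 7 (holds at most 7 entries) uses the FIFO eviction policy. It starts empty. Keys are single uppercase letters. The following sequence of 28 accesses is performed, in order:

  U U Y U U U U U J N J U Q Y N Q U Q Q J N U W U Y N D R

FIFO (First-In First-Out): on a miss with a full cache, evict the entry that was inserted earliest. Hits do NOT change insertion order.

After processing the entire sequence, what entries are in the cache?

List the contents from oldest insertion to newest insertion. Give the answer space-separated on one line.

Answer: Y J N Q W D R

Derivation:
FIFO simulation (capacity=7):
  1. access U: MISS. Cache (old->new): [U]
  2. access U: HIT. Cache (old->new): [U]
  3. access Y: MISS. Cache (old->new): [U Y]
  4. access U: HIT. Cache (old->new): [U Y]
  5. access U: HIT. Cache (old->new): [U Y]
  6. access U: HIT. Cache (old->new): [U Y]
  7. access U: HIT. Cache (old->new): [U Y]
  8. access U: HIT. Cache (old->new): [U Y]
  9. access J: MISS. Cache (old->new): [U Y J]
  10. access N: MISS. Cache (old->new): [U Y J N]
  11. access J: HIT. Cache (old->new): [U Y J N]
  12. access U: HIT. Cache (old->new): [U Y J N]
  13. access Q: MISS. Cache (old->new): [U Y J N Q]
  14. access Y: HIT. Cache (old->new): [U Y J N Q]
  15. access N: HIT. Cache (old->new): [U Y J N Q]
  16. access Q: HIT. Cache (old->new): [U Y J N Q]
  17. access U: HIT. Cache (old->new): [U Y J N Q]
  18. access Q: HIT. Cache (old->new): [U Y J N Q]
  19. access Q: HIT. Cache (old->new): [U Y J N Q]
  20. access J: HIT. Cache (old->new): [U Y J N Q]
  21. access N: HIT. Cache (old->new): [U Y J N Q]
  22. access U: HIT. Cache (old->new): [U Y J N Q]
  23. access W: MISS. Cache (old->new): [U Y J N Q W]
  24. access U: HIT. Cache (old->new): [U Y J N Q W]
  25. access Y: HIT. Cache (old->new): [U Y J N Q W]
  26. access N: HIT. Cache (old->new): [U Y J N Q W]
  27. access D: MISS. Cache (old->new): [U Y J N Q W D]
  28. access R: MISS, evict U. Cache (old->new): [Y J N Q W D R]
Total: 20 hits, 8 misses, 1 evictions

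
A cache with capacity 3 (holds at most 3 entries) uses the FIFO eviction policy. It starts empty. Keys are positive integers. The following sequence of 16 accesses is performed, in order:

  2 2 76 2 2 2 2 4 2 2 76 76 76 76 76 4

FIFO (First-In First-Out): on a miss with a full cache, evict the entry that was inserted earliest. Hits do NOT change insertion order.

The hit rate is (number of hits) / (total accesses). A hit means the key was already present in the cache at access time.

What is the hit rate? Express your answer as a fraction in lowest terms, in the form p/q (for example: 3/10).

FIFO simulation (capacity=3):
  1. access 2: MISS. Cache (old->new): [2]
  2. access 2: HIT. Cache (old->new): [2]
  3. access 76: MISS. Cache (old->new): [2 76]
  4. access 2: HIT. Cache (old->new): [2 76]
  5. access 2: HIT. Cache (old->new): [2 76]
  6. access 2: HIT. Cache (old->new): [2 76]
  7. access 2: HIT. Cache (old->new): [2 76]
  8. access 4: MISS. Cache (old->new): [2 76 4]
  9. access 2: HIT. Cache (old->new): [2 76 4]
  10. access 2: HIT. Cache (old->new): [2 76 4]
  11. access 76: HIT. Cache (old->new): [2 76 4]
  12. access 76: HIT. Cache (old->new): [2 76 4]
  13. access 76: HIT. Cache (old->new): [2 76 4]
  14. access 76: HIT. Cache (old->new): [2 76 4]
  15. access 76: HIT. Cache (old->new): [2 76 4]
  16. access 4: HIT. Cache (old->new): [2 76 4]
Total: 13 hits, 3 misses, 0 evictions

Hit rate = 13/16

Answer: 13/16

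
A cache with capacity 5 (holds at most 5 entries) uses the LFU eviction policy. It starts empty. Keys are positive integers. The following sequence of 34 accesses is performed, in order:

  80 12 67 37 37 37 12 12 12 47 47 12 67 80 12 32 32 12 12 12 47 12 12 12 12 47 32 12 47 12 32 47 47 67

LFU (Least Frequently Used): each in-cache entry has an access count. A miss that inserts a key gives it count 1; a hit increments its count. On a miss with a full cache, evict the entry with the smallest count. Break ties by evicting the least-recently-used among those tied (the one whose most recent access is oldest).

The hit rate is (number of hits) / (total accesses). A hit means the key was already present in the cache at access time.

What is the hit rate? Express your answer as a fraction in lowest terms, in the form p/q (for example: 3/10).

Answer: 13/17

Derivation:
LFU simulation (capacity=5):
  1. access 80: MISS. Cache: [80(c=1)]
  2. access 12: MISS. Cache: [80(c=1) 12(c=1)]
  3. access 67: MISS. Cache: [80(c=1) 12(c=1) 67(c=1)]
  4. access 37: MISS. Cache: [80(c=1) 12(c=1) 67(c=1) 37(c=1)]
  5. access 37: HIT, count now 2. Cache: [80(c=1) 12(c=1) 67(c=1) 37(c=2)]
  6. access 37: HIT, count now 3. Cache: [80(c=1) 12(c=1) 67(c=1) 37(c=3)]
  7. access 12: HIT, count now 2. Cache: [80(c=1) 67(c=1) 12(c=2) 37(c=3)]
  8. access 12: HIT, count now 3. Cache: [80(c=1) 67(c=1) 37(c=3) 12(c=3)]
  9. access 12: HIT, count now 4. Cache: [80(c=1) 67(c=1) 37(c=3) 12(c=4)]
  10. access 47: MISS. Cache: [80(c=1) 67(c=1) 47(c=1) 37(c=3) 12(c=4)]
  11. access 47: HIT, count now 2. Cache: [80(c=1) 67(c=1) 47(c=2) 37(c=3) 12(c=4)]
  12. access 12: HIT, count now 5. Cache: [80(c=1) 67(c=1) 47(c=2) 37(c=3) 12(c=5)]
  13. access 67: HIT, count now 2. Cache: [80(c=1) 47(c=2) 67(c=2) 37(c=3) 12(c=5)]
  14. access 80: HIT, count now 2. Cache: [47(c=2) 67(c=2) 80(c=2) 37(c=3) 12(c=5)]
  15. access 12: HIT, count now 6. Cache: [47(c=2) 67(c=2) 80(c=2) 37(c=3) 12(c=6)]
  16. access 32: MISS, evict 47(c=2). Cache: [32(c=1) 67(c=2) 80(c=2) 37(c=3) 12(c=6)]
  17. access 32: HIT, count now 2. Cache: [67(c=2) 80(c=2) 32(c=2) 37(c=3) 12(c=6)]
  18. access 12: HIT, count now 7. Cache: [67(c=2) 80(c=2) 32(c=2) 37(c=3) 12(c=7)]
  19. access 12: HIT, count now 8. Cache: [67(c=2) 80(c=2) 32(c=2) 37(c=3) 12(c=8)]
  20. access 12: HIT, count now 9. Cache: [67(c=2) 80(c=2) 32(c=2) 37(c=3) 12(c=9)]
  21. access 47: MISS, evict 67(c=2). Cache: [47(c=1) 80(c=2) 32(c=2) 37(c=3) 12(c=9)]
  22. access 12: HIT, count now 10. Cache: [47(c=1) 80(c=2) 32(c=2) 37(c=3) 12(c=10)]
  23. access 12: HIT, count now 11. Cache: [47(c=1) 80(c=2) 32(c=2) 37(c=3) 12(c=11)]
  24. access 12: HIT, count now 12. Cache: [47(c=1) 80(c=2) 32(c=2) 37(c=3) 12(c=12)]
  25. access 12: HIT, count now 13. Cache: [47(c=1) 80(c=2) 32(c=2) 37(c=3) 12(c=13)]
  26. access 47: HIT, count now 2. Cache: [80(c=2) 32(c=2) 47(c=2) 37(c=3) 12(c=13)]
  27. access 32: HIT, count now 3. Cache: [80(c=2) 47(c=2) 37(c=3) 32(c=3) 12(c=13)]
  28. access 12: HIT, count now 14. Cache: [80(c=2) 47(c=2) 37(c=3) 32(c=3) 12(c=14)]
  29. access 47: HIT, count now 3. Cache: [80(c=2) 37(c=3) 32(c=3) 47(c=3) 12(c=14)]
  30. access 12: HIT, count now 15. Cache: [80(c=2) 37(c=3) 32(c=3) 47(c=3) 12(c=15)]
  31. access 32: HIT, count now 4. Cache: [80(c=2) 37(c=3) 47(c=3) 32(c=4) 12(c=15)]
  32. access 47: HIT, count now 4. Cache: [80(c=2) 37(c=3) 32(c=4) 47(c=4) 12(c=15)]
  33. access 47: HIT, count now 5. Cache: [80(c=2) 37(c=3) 32(c=4) 47(c=5) 12(c=15)]
  34. access 67: MISS, evict 80(c=2). Cache: [67(c=1) 37(c=3) 32(c=4) 47(c=5) 12(c=15)]
Total: 26 hits, 8 misses, 3 evictions

Hit rate = 26/34 = 13/17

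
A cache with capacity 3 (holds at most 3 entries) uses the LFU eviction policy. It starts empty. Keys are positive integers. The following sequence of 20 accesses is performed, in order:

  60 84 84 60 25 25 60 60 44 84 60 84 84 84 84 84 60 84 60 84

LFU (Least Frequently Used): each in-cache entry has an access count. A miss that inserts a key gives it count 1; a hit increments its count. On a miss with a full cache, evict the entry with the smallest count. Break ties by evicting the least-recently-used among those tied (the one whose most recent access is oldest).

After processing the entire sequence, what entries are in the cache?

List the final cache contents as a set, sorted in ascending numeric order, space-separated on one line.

Answer: 25 60 84

Derivation:
LFU simulation (capacity=3):
  1. access 60: MISS. Cache: [60(c=1)]
  2. access 84: MISS. Cache: [60(c=1) 84(c=1)]
  3. access 84: HIT, count now 2. Cache: [60(c=1) 84(c=2)]
  4. access 60: HIT, count now 2. Cache: [84(c=2) 60(c=2)]
  5. access 25: MISS. Cache: [25(c=1) 84(c=2) 60(c=2)]
  6. access 25: HIT, count now 2. Cache: [84(c=2) 60(c=2) 25(c=2)]
  7. access 60: HIT, count now 3. Cache: [84(c=2) 25(c=2) 60(c=3)]
  8. access 60: HIT, count now 4. Cache: [84(c=2) 25(c=2) 60(c=4)]
  9. access 44: MISS, evict 84(c=2). Cache: [44(c=1) 25(c=2) 60(c=4)]
  10. access 84: MISS, evict 44(c=1). Cache: [84(c=1) 25(c=2) 60(c=4)]
  11. access 60: HIT, count now 5. Cache: [84(c=1) 25(c=2) 60(c=5)]
  12. access 84: HIT, count now 2. Cache: [25(c=2) 84(c=2) 60(c=5)]
  13. access 84: HIT, count now 3. Cache: [25(c=2) 84(c=3) 60(c=5)]
  14. access 84: HIT, count now 4. Cache: [25(c=2) 84(c=4) 60(c=5)]
  15. access 84: HIT, count now 5. Cache: [25(c=2) 60(c=5) 84(c=5)]
  16. access 84: HIT, count now 6. Cache: [25(c=2) 60(c=5) 84(c=6)]
  17. access 60: HIT, count now 6. Cache: [25(c=2) 84(c=6) 60(c=6)]
  18. access 84: HIT, count now 7. Cache: [25(c=2) 60(c=6) 84(c=7)]
  19. access 60: HIT, count now 7. Cache: [25(c=2) 84(c=7) 60(c=7)]
  20. access 84: HIT, count now 8. Cache: [25(c=2) 60(c=7) 84(c=8)]
Total: 15 hits, 5 misses, 2 evictions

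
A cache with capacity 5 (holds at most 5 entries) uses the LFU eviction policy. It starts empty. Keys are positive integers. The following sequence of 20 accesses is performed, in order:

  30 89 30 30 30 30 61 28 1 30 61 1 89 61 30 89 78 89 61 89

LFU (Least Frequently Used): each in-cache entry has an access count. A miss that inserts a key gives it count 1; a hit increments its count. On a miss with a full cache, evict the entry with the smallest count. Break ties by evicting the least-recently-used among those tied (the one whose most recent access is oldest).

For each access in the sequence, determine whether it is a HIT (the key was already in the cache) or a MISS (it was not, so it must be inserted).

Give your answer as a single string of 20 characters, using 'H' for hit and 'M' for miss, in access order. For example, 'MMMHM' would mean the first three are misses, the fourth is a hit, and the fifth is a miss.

Answer: MMHHHHMMMHHHHHHHMHHH

Derivation:
LFU simulation (capacity=5):
  1. access 30: MISS. Cache: [30(c=1)]
  2. access 89: MISS. Cache: [30(c=1) 89(c=1)]
  3. access 30: HIT, count now 2. Cache: [89(c=1) 30(c=2)]
  4. access 30: HIT, count now 3. Cache: [89(c=1) 30(c=3)]
  5. access 30: HIT, count now 4. Cache: [89(c=1) 30(c=4)]
  6. access 30: HIT, count now 5. Cache: [89(c=1) 30(c=5)]
  7. access 61: MISS. Cache: [89(c=1) 61(c=1) 30(c=5)]
  8. access 28: MISS. Cache: [89(c=1) 61(c=1) 28(c=1) 30(c=5)]
  9. access 1: MISS. Cache: [89(c=1) 61(c=1) 28(c=1) 1(c=1) 30(c=5)]
  10. access 30: HIT, count now 6. Cache: [89(c=1) 61(c=1) 28(c=1) 1(c=1) 30(c=6)]
  11. access 61: HIT, count now 2. Cache: [89(c=1) 28(c=1) 1(c=1) 61(c=2) 30(c=6)]
  12. access 1: HIT, count now 2. Cache: [89(c=1) 28(c=1) 61(c=2) 1(c=2) 30(c=6)]
  13. access 89: HIT, count now 2. Cache: [28(c=1) 61(c=2) 1(c=2) 89(c=2) 30(c=6)]
  14. access 61: HIT, count now 3. Cache: [28(c=1) 1(c=2) 89(c=2) 61(c=3) 30(c=6)]
  15. access 30: HIT, count now 7. Cache: [28(c=1) 1(c=2) 89(c=2) 61(c=3) 30(c=7)]
  16. access 89: HIT, count now 3. Cache: [28(c=1) 1(c=2) 61(c=3) 89(c=3) 30(c=7)]
  17. access 78: MISS, evict 28(c=1). Cache: [78(c=1) 1(c=2) 61(c=3) 89(c=3) 30(c=7)]
  18. access 89: HIT, count now 4. Cache: [78(c=1) 1(c=2) 61(c=3) 89(c=4) 30(c=7)]
  19. access 61: HIT, count now 4. Cache: [78(c=1) 1(c=2) 89(c=4) 61(c=4) 30(c=7)]
  20. access 89: HIT, count now 5. Cache: [78(c=1) 1(c=2) 61(c=4) 89(c=5) 30(c=7)]
Total: 14 hits, 6 misses, 1 evictions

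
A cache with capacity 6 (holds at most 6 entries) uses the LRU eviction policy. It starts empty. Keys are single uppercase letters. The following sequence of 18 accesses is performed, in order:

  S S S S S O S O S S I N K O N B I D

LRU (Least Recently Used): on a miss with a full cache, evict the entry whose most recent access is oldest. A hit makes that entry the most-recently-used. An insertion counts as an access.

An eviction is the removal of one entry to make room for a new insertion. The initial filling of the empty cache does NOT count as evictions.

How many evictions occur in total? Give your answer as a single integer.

Answer: 1

Derivation:
LRU simulation (capacity=6):
  1. access S: MISS. Cache (LRU->MRU): [S]
  2. access S: HIT. Cache (LRU->MRU): [S]
  3. access S: HIT. Cache (LRU->MRU): [S]
  4. access S: HIT. Cache (LRU->MRU): [S]
  5. access S: HIT. Cache (LRU->MRU): [S]
  6. access O: MISS. Cache (LRU->MRU): [S O]
  7. access S: HIT. Cache (LRU->MRU): [O S]
  8. access O: HIT. Cache (LRU->MRU): [S O]
  9. access S: HIT. Cache (LRU->MRU): [O S]
  10. access S: HIT. Cache (LRU->MRU): [O S]
  11. access I: MISS. Cache (LRU->MRU): [O S I]
  12. access N: MISS. Cache (LRU->MRU): [O S I N]
  13. access K: MISS. Cache (LRU->MRU): [O S I N K]
  14. access O: HIT. Cache (LRU->MRU): [S I N K O]
  15. access N: HIT. Cache (LRU->MRU): [S I K O N]
  16. access B: MISS. Cache (LRU->MRU): [S I K O N B]
  17. access I: HIT. Cache (LRU->MRU): [S K O N B I]
  18. access D: MISS, evict S. Cache (LRU->MRU): [K O N B I D]
Total: 11 hits, 7 misses, 1 evictions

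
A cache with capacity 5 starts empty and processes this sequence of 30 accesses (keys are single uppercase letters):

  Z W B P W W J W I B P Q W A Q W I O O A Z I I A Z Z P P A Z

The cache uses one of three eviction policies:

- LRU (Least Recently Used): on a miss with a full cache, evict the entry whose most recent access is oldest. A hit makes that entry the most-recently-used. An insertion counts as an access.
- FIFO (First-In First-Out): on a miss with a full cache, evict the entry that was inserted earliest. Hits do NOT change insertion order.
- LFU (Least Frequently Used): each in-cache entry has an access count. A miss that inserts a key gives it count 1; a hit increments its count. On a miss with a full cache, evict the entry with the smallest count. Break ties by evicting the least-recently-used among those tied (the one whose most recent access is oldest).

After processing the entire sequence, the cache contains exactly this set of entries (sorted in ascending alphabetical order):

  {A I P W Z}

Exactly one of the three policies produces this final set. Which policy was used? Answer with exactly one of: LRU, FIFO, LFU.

Answer: LFU

Derivation:
Simulating under each policy and comparing final sets:
  LRU: final set = {A I O P Z} -> differs
  FIFO: final set = {A I O P Z} -> differs
  LFU: final set = {A I P W Z} -> MATCHES target
Only LFU produces the target set.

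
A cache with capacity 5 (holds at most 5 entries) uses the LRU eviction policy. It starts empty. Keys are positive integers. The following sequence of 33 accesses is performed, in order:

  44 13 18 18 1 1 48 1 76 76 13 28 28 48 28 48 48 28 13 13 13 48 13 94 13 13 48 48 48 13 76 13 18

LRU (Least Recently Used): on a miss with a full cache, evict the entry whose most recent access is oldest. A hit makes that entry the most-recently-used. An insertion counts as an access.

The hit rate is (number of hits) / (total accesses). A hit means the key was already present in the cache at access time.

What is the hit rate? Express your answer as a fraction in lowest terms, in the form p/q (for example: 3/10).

LRU simulation (capacity=5):
  1. access 44: MISS. Cache (LRU->MRU): [44]
  2. access 13: MISS. Cache (LRU->MRU): [44 13]
  3. access 18: MISS. Cache (LRU->MRU): [44 13 18]
  4. access 18: HIT. Cache (LRU->MRU): [44 13 18]
  5. access 1: MISS. Cache (LRU->MRU): [44 13 18 1]
  6. access 1: HIT. Cache (LRU->MRU): [44 13 18 1]
  7. access 48: MISS. Cache (LRU->MRU): [44 13 18 1 48]
  8. access 1: HIT. Cache (LRU->MRU): [44 13 18 48 1]
  9. access 76: MISS, evict 44. Cache (LRU->MRU): [13 18 48 1 76]
  10. access 76: HIT. Cache (LRU->MRU): [13 18 48 1 76]
  11. access 13: HIT. Cache (LRU->MRU): [18 48 1 76 13]
  12. access 28: MISS, evict 18. Cache (LRU->MRU): [48 1 76 13 28]
  13. access 28: HIT. Cache (LRU->MRU): [48 1 76 13 28]
  14. access 48: HIT. Cache (LRU->MRU): [1 76 13 28 48]
  15. access 28: HIT. Cache (LRU->MRU): [1 76 13 48 28]
  16. access 48: HIT. Cache (LRU->MRU): [1 76 13 28 48]
  17. access 48: HIT. Cache (LRU->MRU): [1 76 13 28 48]
  18. access 28: HIT. Cache (LRU->MRU): [1 76 13 48 28]
  19. access 13: HIT. Cache (LRU->MRU): [1 76 48 28 13]
  20. access 13: HIT. Cache (LRU->MRU): [1 76 48 28 13]
  21. access 13: HIT. Cache (LRU->MRU): [1 76 48 28 13]
  22. access 48: HIT. Cache (LRU->MRU): [1 76 28 13 48]
  23. access 13: HIT. Cache (LRU->MRU): [1 76 28 48 13]
  24. access 94: MISS, evict 1. Cache (LRU->MRU): [76 28 48 13 94]
  25. access 13: HIT. Cache (LRU->MRU): [76 28 48 94 13]
  26. access 13: HIT. Cache (LRU->MRU): [76 28 48 94 13]
  27. access 48: HIT. Cache (LRU->MRU): [76 28 94 13 48]
  28. access 48: HIT. Cache (LRU->MRU): [76 28 94 13 48]
  29. access 48: HIT. Cache (LRU->MRU): [76 28 94 13 48]
  30. access 13: HIT. Cache (LRU->MRU): [76 28 94 48 13]
  31. access 76: HIT. Cache (LRU->MRU): [28 94 48 13 76]
  32. access 13: HIT. Cache (LRU->MRU): [28 94 48 76 13]
  33. access 18: MISS, evict 28. Cache (LRU->MRU): [94 48 76 13 18]
Total: 24 hits, 9 misses, 4 evictions

Hit rate = 24/33 = 8/11

Answer: 8/11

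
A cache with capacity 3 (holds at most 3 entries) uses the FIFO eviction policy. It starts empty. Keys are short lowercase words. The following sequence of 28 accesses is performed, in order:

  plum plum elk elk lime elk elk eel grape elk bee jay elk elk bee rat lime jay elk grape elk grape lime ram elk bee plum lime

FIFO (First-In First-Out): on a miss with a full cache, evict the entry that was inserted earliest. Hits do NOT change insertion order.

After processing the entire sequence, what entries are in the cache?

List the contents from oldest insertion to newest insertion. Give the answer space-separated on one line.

FIFO simulation (capacity=3):
  1. access plum: MISS. Cache (old->new): [plum]
  2. access plum: HIT. Cache (old->new): [plum]
  3. access elk: MISS. Cache (old->new): [plum elk]
  4. access elk: HIT. Cache (old->new): [plum elk]
  5. access lime: MISS. Cache (old->new): [plum elk lime]
  6. access elk: HIT. Cache (old->new): [plum elk lime]
  7. access elk: HIT. Cache (old->new): [plum elk lime]
  8. access eel: MISS, evict plum. Cache (old->new): [elk lime eel]
  9. access grape: MISS, evict elk. Cache (old->new): [lime eel grape]
  10. access elk: MISS, evict lime. Cache (old->new): [eel grape elk]
  11. access bee: MISS, evict eel. Cache (old->new): [grape elk bee]
  12. access jay: MISS, evict grape. Cache (old->new): [elk bee jay]
  13. access elk: HIT. Cache (old->new): [elk bee jay]
  14. access elk: HIT. Cache (old->new): [elk bee jay]
  15. access bee: HIT. Cache (old->new): [elk bee jay]
  16. access rat: MISS, evict elk. Cache (old->new): [bee jay rat]
  17. access lime: MISS, evict bee. Cache (old->new): [jay rat lime]
  18. access jay: HIT. Cache (old->new): [jay rat lime]
  19. access elk: MISS, evict jay. Cache (old->new): [rat lime elk]
  20. access grape: MISS, evict rat. Cache (old->new): [lime elk grape]
  21. access elk: HIT. Cache (old->new): [lime elk grape]
  22. access grape: HIT. Cache (old->new): [lime elk grape]
  23. access lime: HIT. Cache (old->new): [lime elk grape]
  24. access ram: MISS, evict lime. Cache (old->new): [elk grape ram]
  25. access elk: HIT. Cache (old->new): [elk grape ram]
  26. access bee: MISS, evict elk. Cache (old->new): [grape ram bee]
  27. access plum: MISS, evict grape. Cache (old->new): [ram bee plum]
  28. access lime: MISS, evict ram. Cache (old->new): [bee plum lime]
Total: 12 hits, 16 misses, 13 evictions

Answer: bee plum lime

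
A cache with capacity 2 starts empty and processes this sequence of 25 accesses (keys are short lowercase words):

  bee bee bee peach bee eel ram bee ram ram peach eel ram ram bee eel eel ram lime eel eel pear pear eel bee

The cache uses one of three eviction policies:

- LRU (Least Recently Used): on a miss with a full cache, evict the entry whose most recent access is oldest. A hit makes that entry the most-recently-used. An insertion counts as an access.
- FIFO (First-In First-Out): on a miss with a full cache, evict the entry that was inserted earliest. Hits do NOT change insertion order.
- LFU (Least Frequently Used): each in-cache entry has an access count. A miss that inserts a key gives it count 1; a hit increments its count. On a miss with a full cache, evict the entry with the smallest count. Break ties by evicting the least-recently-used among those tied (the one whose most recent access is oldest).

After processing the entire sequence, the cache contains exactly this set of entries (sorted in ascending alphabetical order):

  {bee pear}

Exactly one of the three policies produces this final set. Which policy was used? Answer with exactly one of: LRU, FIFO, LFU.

Simulating under each policy and comparing final sets:
  LRU: final set = {bee eel} -> differs
  FIFO: final set = {bee pear} -> MATCHES target
  LFU: final set = {bee eel} -> differs
Only FIFO produces the target set.

Answer: FIFO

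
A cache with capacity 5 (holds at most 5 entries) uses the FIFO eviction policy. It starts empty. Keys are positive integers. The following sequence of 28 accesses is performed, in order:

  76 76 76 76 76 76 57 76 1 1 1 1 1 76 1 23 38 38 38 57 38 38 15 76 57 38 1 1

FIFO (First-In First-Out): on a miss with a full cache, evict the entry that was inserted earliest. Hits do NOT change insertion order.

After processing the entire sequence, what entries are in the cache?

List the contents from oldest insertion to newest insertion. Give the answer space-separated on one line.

Answer: 38 15 76 57 1

Derivation:
FIFO simulation (capacity=5):
  1. access 76: MISS. Cache (old->new): [76]
  2. access 76: HIT. Cache (old->new): [76]
  3. access 76: HIT. Cache (old->new): [76]
  4. access 76: HIT. Cache (old->new): [76]
  5. access 76: HIT. Cache (old->new): [76]
  6. access 76: HIT. Cache (old->new): [76]
  7. access 57: MISS. Cache (old->new): [76 57]
  8. access 76: HIT. Cache (old->new): [76 57]
  9. access 1: MISS. Cache (old->new): [76 57 1]
  10. access 1: HIT. Cache (old->new): [76 57 1]
  11. access 1: HIT. Cache (old->new): [76 57 1]
  12. access 1: HIT. Cache (old->new): [76 57 1]
  13. access 1: HIT. Cache (old->new): [76 57 1]
  14. access 76: HIT. Cache (old->new): [76 57 1]
  15. access 1: HIT. Cache (old->new): [76 57 1]
  16. access 23: MISS. Cache (old->new): [76 57 1 23]
  17. access 38: MISS. Cache (old->new): [76 57 1 23 38]
  18. access 38: HIT. Cache (old->new): [76 57 1 23 38]
  19. access 38: HIT. Cache (old->new): [76 57 1 23 38]
  20. access 57: HIT. Cache (old->new): [76 57 1 23 38]
  21. access 38: HIT. Cache (old->new): [76 57 1 23 38]
  22. access 38: HIT. Cache (old->new): [76 57 1 23 38]
  23. access 15: MISS, evict 76. Cache (old->new): [57 1 23 38 15]
  24. access 76: MISS, evict 57. Cache (old->new): [1 23 38 15 76]
  25. access 57: MISS, evict 1. Cache (old->new): [23 38 15 76 57]
  26. access 38: HIT. Cache (old->new): [23 38 15 76 57]
  27. access 1: MISS, evict 23. Cache (old->new): [38 15 76 57 1]
  28. access 1: HIT. Cache (old->new): [38 15 76 57 1]
Total: 19 hits, 9 misses, 4 evictions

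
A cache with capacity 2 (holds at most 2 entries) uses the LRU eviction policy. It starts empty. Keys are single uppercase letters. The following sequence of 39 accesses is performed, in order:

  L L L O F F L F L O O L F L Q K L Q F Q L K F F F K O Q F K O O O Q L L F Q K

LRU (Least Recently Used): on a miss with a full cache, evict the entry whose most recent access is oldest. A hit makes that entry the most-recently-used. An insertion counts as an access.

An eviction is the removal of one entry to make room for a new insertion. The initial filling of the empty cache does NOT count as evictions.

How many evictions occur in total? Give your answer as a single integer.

LRU simulation (capacity=2):
  1. access L: MISS. Cache (LRU->MRU): [L]
  2. access L: HIT. Cache (LRU->MRU): [L]
  3. access L: HIT. Cache (LRU->MRU): [L]
  4. access O: MISS. Cache (LRU->MRU): [L O]
  5. access F: MISS, evict L. Cache (LRU->MRU): [O F]
  6. access F: HIT. Cache (LRU->MRU): [O F]
  7. access L: MISS, evict O. Cache (LRU->MRU): [F L]
  8. access F: HIT. Cache (LRU->MRU): [L F]
  9. access L: HIT. Cache (LRU->MRU): [F L]
  10. access O: MISS, evict F. Cache (LRU->MRU): [L O]
  11. access O: HIT. Cache (LRU->MRU): [L O]
  12. access L: HIT. Cache (LRU->MRU): [O L]
  13. access F: MISS, evict O. Cache (LRU->MRU): [L F]
  14. access L: HIT. Cache (LRU->MRU): [F L]
  15. access Q: MISS, evict F. Cache (LRU->MRU): [L Q]
  16. access K: MISS, evict L. Cache (LRU->MRU): [Q K]
  17. access L: MISS, evict Q. Cache (LRU->MRU): [K L]
  18. access Q: MISS, evict K. Cache (LRU->MRU): [L Q]
  19. access F: MISS, evict L. Cache (LRU->MRU): [Q F]
  20. access Q: HIT. Cache (LRU->MRU): [F Q]
  21. access L: MISS, evict F. Cache (LRU->MRU): [Q L]
  22. access K: MISS, evict Q. Cache (LRU->MRU): [L K]
  23. access F: MISS, evict L. Cache (LRU->MRU): [K F]
  24. access F: HIT. Cache (LRU->MRU): [K F]
  25. access F: HIT. Cache (LRU->MRU): [K F]
  26. access K: HIT. Cache (LRU->MRU): [F K]
  27. access O: MISS, evict F. Cache (LRU->MRU): [K O]
  28. access Q: MISS, evict K. Cache (LRU->MRU): [O Q]
  29. access F: MISS, evict O. Cache (LRU->MRU): [Q F]
  30. access K: MISS, evict Q. Cache (LRU->MRU): [F K]
  31. access O: MISS, evict F. Cache (LRU->MRU): [K O]
  32. access O: HIT. Cache (LRU->MRU): [K O]
  33. access O: HIT. Cache (LRU->MRU): [K O]
  34. access Q: MISS, evict K. Cache (LRU->MRU): [O Q]
  35. access L: MISS, evict O. Cache (LRU->MRU): [Q L]
  36. access L: HIT. Cache (LRU->MRU): [Q L]
  37. access F: MISS, evict Q. Cache (LRU->MRU): [L F]
  38. access Q: MISS, evict L. Cache (LRU->MRU): [F Q]
  39. access K: MISS, evict F. Cache (LRU->MRU): [Q K]
Total: 15 hits, 24 misses, 22 evictions

Answer: 22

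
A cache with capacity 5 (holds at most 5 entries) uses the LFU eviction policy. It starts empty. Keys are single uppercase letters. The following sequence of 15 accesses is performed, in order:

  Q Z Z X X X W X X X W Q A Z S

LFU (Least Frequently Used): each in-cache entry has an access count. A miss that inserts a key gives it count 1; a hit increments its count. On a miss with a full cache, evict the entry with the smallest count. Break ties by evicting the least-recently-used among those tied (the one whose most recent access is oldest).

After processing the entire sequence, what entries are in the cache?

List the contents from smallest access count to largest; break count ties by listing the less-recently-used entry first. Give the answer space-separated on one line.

LFU simulation (capacity=5):
  1. access Q: MISS. Cache: [Q(c=1)]
  2. access Z: MISS. Cache: [Q(c=1) Z(c=1)]
  3. access Z: HIT, count now 2. Cache: [Q(c=1) Z(c=2)]
  4. access X: MISS. Cache: [Q(c=1) X(c=1) Z(c=2)]
  5. access X: HIT, count now 2. Cache: [Q(c=1) Z(c=2) X(c=2)]
  6. access X: HIT, count now 3. Cache: [Q(c=1) Z(c=2) X(c=3)]
  7. access W: MISS. Cache: [Q(c=1) W(c=1) Z(c=2) X(c=3)]
  8. access X: HIT, count now 4. Cache: [Q(c=1) W(c=1) Z(c=2) X(c=4)]
  9. access X: HIT, count now 5. Cache: [Q(c=1) W(c=1) Z(c=2) X(c=5)]
  10. access X: HIT, count now 6. Cache: [Q(c=1) W(c=1) Z(c=2) X(c=6)]
  11. access W: HIT, count now 2. Cache: [Q(c=1) Z(c=2) W(c=2) X(c=6)]
  12. access Q: HIT, count now 2. Cache: [Z(c=2) W(c=2) Q(c=2) X(c=6)]
  13. access A: MISS. Cache: [A(c=1) Z(c=2) W(c=2) Q(c=2) X(c=6)]
  14. access Z: HIT, count now 3. Cache: [A(c=1) W(c=2) Q(c=2) Z(c=3) X(c=6)]
  15. access S: MISS, evict A(c=1). Cache: [S(c=1) W(c=2) Q(c=2) Z(c=3) X(c=6)]
Total: 9 hits, 6 misses, 1 evictions

Answer: S W Q Z X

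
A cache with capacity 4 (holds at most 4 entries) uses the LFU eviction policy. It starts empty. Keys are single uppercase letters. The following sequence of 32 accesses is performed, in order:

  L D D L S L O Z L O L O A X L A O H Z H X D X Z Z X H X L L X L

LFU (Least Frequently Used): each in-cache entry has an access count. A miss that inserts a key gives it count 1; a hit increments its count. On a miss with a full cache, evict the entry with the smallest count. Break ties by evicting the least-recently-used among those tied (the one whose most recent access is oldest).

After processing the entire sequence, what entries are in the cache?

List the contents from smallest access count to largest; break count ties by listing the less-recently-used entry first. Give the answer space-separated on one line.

Answer: X D O L

Derivation:
LFU simulation (capacity=4):
  1. access L: MISS. Cache: [L(c=1)]
  2. access D: MISS. Cache: [L(c=1) D(c=1)]
  3. access D: HIT, count now 2. Cache: [L(c=1) D(c=2)]
  4. access L: HIT, count now 2. Cache: [D(c=2) L(c=2)]
  5. access S: MISS. Cache: [S(c=1) D(c=2) L(c=2)]
  6. access L: HIT, count now 3. Cache: [S(c=1) D(c=2) L(c=3)]
  7. access O: MISS. Cache: [S(c=1) O(c=1) D(c=2) L(c=3)]
  8. access Z: MISS, evict S(c=1). Cache: [O(c=1) Z(c=1) D(c=2) L(c=3)]
  9. access L: HIT, count now 4. Cache: [O(c=1) Z(c=1) D(c=2) L(c=4)]
  10. access O: HIT, count now 2. Cache: [Z(c=1) D(c=2) O(c=2) L(c=4)]
  11. access L: HIT, count now 5. Cache: [Z(c=1) D(c=2) O(c=2) L(c=5)]
  12. access O: HIT, count now 3. Cache: [Z(c=1) D(c=2) O(c=3) L(c=5)]
  13. access A: MISS, evict Z(c=1). Cache: [A(c=1) D(c=2) O(c=3) L(c=5)]
  14. access X: MISS, evict A(c=1). Cache: [X(c=1) D(c=2) O(c=3) L(c=5)]
  15. access L: HIT, count now 6. Cache: [X(c=1) D(c=2) O(c=3) L(c=6)]
  16. access A: MISS, evict X(c=1). Cache: [A(c=1) D(c=2) O(c=3) L(c=6)]
  17. access O: HIT, count now 4. Cache: [A(c=1) D(c=2) O(c=4) L(c=6)]
  18. access H: MISS, evict A(c=1). Cache: [H(c=1) D(c=2) O(c=4) L(c=6)]
  19. access Z: MISS, evict H(c=1). Cache: [Z(c=1) D(c=2) O(c=4) L(c=6)]
  20. access H: MISS, evict Z(c=1). Cache: [H(c=1) D(c=2) O(c=4) L(c=6)]
  21. access X: MISS, evict H(c=1). Cache: [X(c=1) D(c=2) O(c=4) L(c=6)]
  22. access D: HIT, count now 3. Cache: [X(c=1) D(c=3) O(c=4) L(c=6)]
  23. access X: HIT, count now 2. Cache: [X(c=2) D(c=3) O(c=4) L(c=6)]
  24. access Z: MISS, evict X(c=2). Cache: [Z(c=1) D(c=3) O(c=4) L(c=6)]
  25. access Z: HIT, count now 2. Cache: [Z(c=2) D(c=3) O(c=4) L(c=6)]
  26. access X: MISS, evict Z(c=2). Cache: [X(c=1) D(c=3) O(c=4) L(c=6)]
  27. access H: MISS, evict X(c=1). Cache: [H(c=1) D(c=3) O(c=4) L(c=6)]
  28. access X: MISS, evict H(c=1). Cache: [X(c=1) D(c=3) O(c=4) L(c=6)]
  29. access L: HIT, count now 7. Cache: [X(c=1) D(c=3) O(c=4) L(c=7)]
  30. access L: HIT, count now 8. Cache: [X(c=1) D(c=3) O(c=4) L(c=8)]
  31. access X: HIT, count now 2. Cache: [X(c=2) D(c=3) O(c=4) L(c=8)]
  32. access L: HIT, count now 9. Cache: [X(c=2) D(c=3) O(c=4) L(c=9)]
Total: 16 hits, 16 misses, 12 evictions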